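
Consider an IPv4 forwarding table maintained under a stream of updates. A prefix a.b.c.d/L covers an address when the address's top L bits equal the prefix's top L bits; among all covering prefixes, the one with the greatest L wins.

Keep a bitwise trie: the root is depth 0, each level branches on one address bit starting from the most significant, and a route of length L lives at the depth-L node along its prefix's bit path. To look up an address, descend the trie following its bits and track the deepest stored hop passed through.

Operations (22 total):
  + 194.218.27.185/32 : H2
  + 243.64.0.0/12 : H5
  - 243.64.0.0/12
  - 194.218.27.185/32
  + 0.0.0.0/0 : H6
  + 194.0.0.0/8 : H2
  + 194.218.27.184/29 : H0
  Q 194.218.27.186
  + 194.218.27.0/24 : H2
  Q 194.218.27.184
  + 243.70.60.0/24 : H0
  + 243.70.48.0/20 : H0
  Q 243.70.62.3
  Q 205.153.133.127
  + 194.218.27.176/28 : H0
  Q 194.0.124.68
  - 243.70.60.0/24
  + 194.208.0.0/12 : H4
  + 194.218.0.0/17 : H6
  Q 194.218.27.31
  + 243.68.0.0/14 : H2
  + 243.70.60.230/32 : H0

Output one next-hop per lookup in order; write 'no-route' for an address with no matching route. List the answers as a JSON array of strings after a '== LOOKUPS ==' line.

Apply in order:
  add 194.218.27.185/32 -> H2 at depth 32
  add 243.64.0.0/12 -> H5 at depth 12
  del 243.64.0.0/12 (clear depth 12)
  del 194.218.27.185/32 (clear depth 32)
  add 0.0.0.0/0 -> H6 at depth 0
  add 194.0.0.0/8 -> H2 at depth 8
  add 194.218.27.184/29 -> H0 at depth 29
  lookup 194.218.27.186: bits 110000101101101000011011101110 walk d0:H6→d1:-→d2:-→d3:-→d4:-→d5:-→d6:-→d7:-→d8:H2→d9:-→d10:-→d11:-→d12:-→d13:-→d14:-→d15:-→d16:-→d17:-→d18:-→d19:-→d20:-→d21:-→d22:-→d23:-→d24:-→d25:-→d26:-→d27:-→d28:-→d29:H0→d30:- -> H0
  add 194.218.27.0/24 -> H2 at depth 24
  lookup 194.218.27.184: bits 1100001011011010000110111011100 walk d0:H6→d1:-→d2:-→d3:-→d4:-→d5:-→d6:-→d7:-→d8:H2→d9:-→d10:-→d11:-→d12:-→d13:-→d14:-→d15:-→d16:-→d17:-→d18:-→d19:-→d20:-→d21:-→d22:-→d23:-→d24:H2→d25:-→d26:-→d27:-→d28:-→d29:H0→d30:-→d31:- -> H0
  add 243.70.60.0/24 -> H0 at depth 24
  add 243.70.48.0/20 -> H0 at depth 20
  lookup 243.70.62.3: bits 1111001101000110001111 walk d0:H6→d1:-→d2:-→d3:-→d4:-→d5:-→d6:-→d7:-→d8:-→d9:-→d10:-→d11:-→d12:-→d13:-→d14:-→d15:-→d16:-→d17:-→d18:-→d19:-→d20:H0→d21:-→d22:- -> H0
  lookup 205.153.133.127: bits 1100 walk d0:H6→d1:-→d2:-→d3:-→d4:- -> H6
  add 194.218.27.176/28 -> H0 at depth 28
  lookup 194.0.124.68: bits 11000010 walk d0:H6→d1:-→d2:-→d3:-→d4:-→d5:-→d6:-→d7:-→d8:H2 -> H2
  del 243.70.60.0/24 (clear depth 24)
  add 194.208.0.0/12 -> H4 at depth 12
  add 194.218.0.0/17 -> H6 at depth 17
  lookup 194.218.27.31: bits 110000101101101000011011 walk d0:H6→d1:-→d2:-→d3:-→d4:-→d5:-→d6:-→d7:-→d8:H2→d9:-→d10:-→d11:-→d12:H4→d13:-→d14:-→d15:-→d16:-→d17:H6→d18:-→d19:-→d20:-→d21:-→d22:-→d23:-→d24:H2 -> H2
  add 243.68.0.0/14 -> H2 at depth 14
  add 243.70.60.230/32 -> H0 at depth 32

== LOOKUPS ==
["H0","H0","H0","H6","H2","H2"]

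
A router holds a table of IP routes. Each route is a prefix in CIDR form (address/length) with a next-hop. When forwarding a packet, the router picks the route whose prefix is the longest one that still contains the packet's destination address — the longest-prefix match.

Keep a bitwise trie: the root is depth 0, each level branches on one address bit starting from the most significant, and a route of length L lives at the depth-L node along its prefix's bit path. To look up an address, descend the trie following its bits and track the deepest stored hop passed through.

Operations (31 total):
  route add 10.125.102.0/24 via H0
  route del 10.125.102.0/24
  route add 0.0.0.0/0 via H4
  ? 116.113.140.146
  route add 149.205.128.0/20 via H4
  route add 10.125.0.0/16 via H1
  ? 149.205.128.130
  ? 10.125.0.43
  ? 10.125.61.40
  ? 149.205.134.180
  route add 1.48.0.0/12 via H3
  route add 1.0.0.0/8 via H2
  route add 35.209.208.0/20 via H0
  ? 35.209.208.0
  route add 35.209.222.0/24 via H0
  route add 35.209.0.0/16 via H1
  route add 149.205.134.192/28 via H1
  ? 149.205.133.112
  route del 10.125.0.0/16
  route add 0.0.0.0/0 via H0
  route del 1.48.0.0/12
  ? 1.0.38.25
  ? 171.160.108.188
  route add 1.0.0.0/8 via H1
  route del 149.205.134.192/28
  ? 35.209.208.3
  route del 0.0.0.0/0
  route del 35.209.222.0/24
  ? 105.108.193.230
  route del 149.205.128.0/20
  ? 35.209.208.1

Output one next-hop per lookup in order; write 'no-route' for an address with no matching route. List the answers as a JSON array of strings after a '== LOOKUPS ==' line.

Trace:
  + 10.125.102.0/24 (H0) depth=24
  - 10.125.102.0/24 clear@24
  + 0.0.0.0/0 (H4) depth=0
  Q 116.113.140.146: descend 0 ; hops seen [H4] ; pick H4
  + 149.205.128.0/20 (H4) depth=20
  + 10.125.0.0/16 (H1) depth=16
  Q 149.205.128.130: descend 10010101110011011000 ; hops seen [H4,H4] ; pick H4
  Q 10.125.0.43: descend 00001010011111010 ; hops seen [H4,H1] ; pick H1
  Q 10.125.61.40: descend 00001010011111010 ; hops seen [H4,H1] ; pick H1
  Q 149.205.134.180: descend 10010101110011011000 ; hops seen [H4,H4] ; pick H4
  + 1.48.0.0/12 (H3) depth=12
  + 1.0.0.0/8 (H2) depth=8
  + 35.209.208.0/20 (H0) depth=20
  Q 35.209.208.0: descend 00100011110100011101 ; hops seen [H4,H0] ; pick H0
  + 35.209.222.0/24 (H0) depth=24
  + 35.209.0.0/16 (H1) depth=16
  + 149.205.134.192/28 (H1) depth=28
  Q 149.205.133.112: descend 1001010111001101100001 ; hops seen [H4,H4] ; pick H4
  - 10.125.0.0/16 clear@16
  + 0.0.0.0/0 (H0) depth=0
  - 1.48.0.0/12 clear@12
  Q 1.0.38.25: descend 0000000100 ; hops seen [H0,H2] ; pick H2
  Q 171.160.108.188: descend 10 ; hops seen [H0] ; pick H0
  + 1.0.0.0/8 (H1) depth=8
  - 149.205.134.192/28 clear@28
  Q 35.209.208.3: descend 00100011110100011101 ; hops seen [H0,H1,H0] ; pick H0
  - 0.0.0.0/0 clear@0
  - 35.209.222.0/24 clear@24
  Q 105.108.193.230: descend 0 ; hops seen [∅] ; pick no-route
  - 149.205.128.0/20 clear@20
  Q 35.209.208.1: descend 00100011110100011101 ; hops seen [H1,H0] ; pick H0

== LOOKUPS ==
["H4","H4","H1","H1","H4","H0","H4","H2","H0","H0","no-route","H0"]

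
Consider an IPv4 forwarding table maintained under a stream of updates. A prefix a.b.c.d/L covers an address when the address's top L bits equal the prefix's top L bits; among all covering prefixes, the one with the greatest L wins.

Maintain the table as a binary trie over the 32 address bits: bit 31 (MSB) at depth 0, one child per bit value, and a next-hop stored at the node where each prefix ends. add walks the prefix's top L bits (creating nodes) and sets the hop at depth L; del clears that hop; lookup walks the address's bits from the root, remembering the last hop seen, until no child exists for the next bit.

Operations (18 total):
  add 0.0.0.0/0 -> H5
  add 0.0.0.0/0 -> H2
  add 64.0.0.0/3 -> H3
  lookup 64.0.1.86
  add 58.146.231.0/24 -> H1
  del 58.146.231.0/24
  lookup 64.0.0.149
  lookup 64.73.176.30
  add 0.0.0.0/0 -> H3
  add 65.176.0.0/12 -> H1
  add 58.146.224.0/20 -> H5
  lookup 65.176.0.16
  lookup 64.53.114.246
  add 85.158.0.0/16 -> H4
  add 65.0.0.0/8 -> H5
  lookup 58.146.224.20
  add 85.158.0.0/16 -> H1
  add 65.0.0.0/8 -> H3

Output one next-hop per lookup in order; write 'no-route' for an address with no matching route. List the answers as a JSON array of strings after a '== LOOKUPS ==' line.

Process each operation:
  + 0.0.0.0/0 (H5) depth=0
  + 0.0.0.0/0 (H2) depth=0
  + 64.0.0.0/3 (H3) depth=3
  Q 64.0.1.86: descend 010 ; hops seen [H2,H3] ; pick H3
  + 58.146.231.0/24 (H1) depth=24
  - 58.146.231.0/24 clear@24
  Q 64.0.0.149: descend 010 ; hops seen [H2,H3] ; pick H3
  Q 64.73.176.30: descend 010 ; hops seen [H2,H3] ; pick H3
  + 0.0.0.0/0 (H3) depth=0
  + 65.176.0.0/12 (H1) depth=12
  + 58.146.224.0/20 (H5) depth=20
  Q 65.176.0.16: descend 010000011011 ; hops seen [H3,H3,H1] ; pick H1
  Q 64.53.114.246: descend 0100000 ; hops seen [H3,H3] ; pick H3
  + 85.158.0.0/16 (H4) depth=16
  + 65.0.0.0/8 (H5) depth=8
  Q 58.146.224.20: descend 001110101001001011100 ; hops seen [H3,H5] ; pick H5
  + 85.158.0.0/16 (H1) depth=16
  + 65.0.0.0/8 (H3) depth=8

== LOOKUPS ==
["H3","H3","H3","H1","H3","H5"]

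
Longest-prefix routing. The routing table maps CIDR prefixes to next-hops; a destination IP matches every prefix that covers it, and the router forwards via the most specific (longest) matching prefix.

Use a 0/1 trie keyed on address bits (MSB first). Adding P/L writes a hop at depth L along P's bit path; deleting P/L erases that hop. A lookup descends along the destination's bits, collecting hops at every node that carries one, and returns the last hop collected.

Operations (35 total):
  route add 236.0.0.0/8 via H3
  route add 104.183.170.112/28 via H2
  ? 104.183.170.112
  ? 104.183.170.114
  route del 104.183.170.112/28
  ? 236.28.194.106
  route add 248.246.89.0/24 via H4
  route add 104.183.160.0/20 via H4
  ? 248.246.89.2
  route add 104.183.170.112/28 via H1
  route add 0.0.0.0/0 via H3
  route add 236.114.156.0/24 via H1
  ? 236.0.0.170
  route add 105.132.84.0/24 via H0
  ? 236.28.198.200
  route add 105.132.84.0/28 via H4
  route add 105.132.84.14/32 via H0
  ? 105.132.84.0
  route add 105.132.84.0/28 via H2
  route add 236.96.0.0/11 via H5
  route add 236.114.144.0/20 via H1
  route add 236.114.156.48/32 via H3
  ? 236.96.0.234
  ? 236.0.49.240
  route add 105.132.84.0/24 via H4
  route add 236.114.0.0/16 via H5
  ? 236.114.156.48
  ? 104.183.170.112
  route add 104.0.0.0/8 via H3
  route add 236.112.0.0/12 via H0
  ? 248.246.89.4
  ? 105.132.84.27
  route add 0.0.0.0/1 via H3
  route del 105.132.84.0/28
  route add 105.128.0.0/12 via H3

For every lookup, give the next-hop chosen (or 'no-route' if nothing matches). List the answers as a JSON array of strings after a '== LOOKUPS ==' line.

Process each operation:
  add 236.0.0.0/8 -> H3 at depth 8
  add 104.183.170.112/28 -> H2 at depth 28
  Q 104.183.170.112: descend 0110100010110111101010100111 ; hops seen [H2] ; pick H2
  Q 104.183.170.114: descend 0110100010110111101010100111 ; hops seen [H2] ; pick H2
  del 104.183.170.112/28 (clear depth 28)
  Q 236.28.194.106: descend 11101100 ; hops seen [H3] ; pick H3
  add 248.246.89.0/24 -> H4 at depth 24
  add 104.183.160.0/20 -> H4 at depth 20
  Q 248.246.89.2: descend 111110001111011001011001 ; hops seen [H4] ; pick H4
  add 104.183.170.112/28 -> H1 at depth 28
  add 0.0.0.0/0 -> H3 at depth 0
  add 236.114.156.0/24 -> H1 at depth 24
  Q 236.0.0.170: descend 111011000 ; hops seen [H3,H3] ; pick H3
  add 105.132.84.0/24 -> H0 at depth 24
  Q 236.28.198.200: descend 111011000 ; hops seen [H3,H3] ; pick H3
  add 105.132.84.0/28 -> H4 at depth 28
  add 105.132.84.14/32 -> H0 at depth 32
  Q 105.132.84.0: descend 0110100110000100010101000000 ; hops seen [H3,H0,H4] ; pick H4
  add 105.132.84.0/28 -> H2 at depth 28
  add 236.96.0.0/11 -> H5 at depth 11
  add 236.114.144.0/20 -> H1 at depth 20
  add 236.114.156.48/32 -> H3 at depth 32
  Q 236.96.0.234: descend 11101100011 ; hops seen [H3,H3,H5] ; pick H5
  Q 236.0.49.240: descend 111011000 ; hops seen [H3,H3] ; pick H3
  add 105.132.84.0/24 -> H4 at depth 24
  add 236.114.0.0/16 -> H5 at depth 16
  Q 236.114.156.48: descend 11101100011100101001110000110000 ; hops seen [H3,H3,H5,H5,H1,H1,H3] ; pick H3
  Q 104.183.170.112: descend 0110100010110111101010100111 ; hops seen [H3,H4,H1] ; pick H1
  add 104.0.0.0/8 -> H3 at depth 8
  add 236.112.0.0/12 -> H0 at depth 12
  Q 248.246.89.4: descend 111110001111011001011001 ; hops seen [H3,H4] ; pick H4
  Q 105.132.84.27: descend 011010011000010001010100000 ; hops seen [H3,H4] ; pick H4
  add 0.0.0.0/1 -> H3 at depth 1
  del 105.132.84.0/28 (clear depth 28)
  add 105.128.0.0/12 -> H3 at depth 12

== LOOKUPS ==
["H2","H2","H3","H4","H3","H3","H4","H5","H3","H3","H1","H4","H4"]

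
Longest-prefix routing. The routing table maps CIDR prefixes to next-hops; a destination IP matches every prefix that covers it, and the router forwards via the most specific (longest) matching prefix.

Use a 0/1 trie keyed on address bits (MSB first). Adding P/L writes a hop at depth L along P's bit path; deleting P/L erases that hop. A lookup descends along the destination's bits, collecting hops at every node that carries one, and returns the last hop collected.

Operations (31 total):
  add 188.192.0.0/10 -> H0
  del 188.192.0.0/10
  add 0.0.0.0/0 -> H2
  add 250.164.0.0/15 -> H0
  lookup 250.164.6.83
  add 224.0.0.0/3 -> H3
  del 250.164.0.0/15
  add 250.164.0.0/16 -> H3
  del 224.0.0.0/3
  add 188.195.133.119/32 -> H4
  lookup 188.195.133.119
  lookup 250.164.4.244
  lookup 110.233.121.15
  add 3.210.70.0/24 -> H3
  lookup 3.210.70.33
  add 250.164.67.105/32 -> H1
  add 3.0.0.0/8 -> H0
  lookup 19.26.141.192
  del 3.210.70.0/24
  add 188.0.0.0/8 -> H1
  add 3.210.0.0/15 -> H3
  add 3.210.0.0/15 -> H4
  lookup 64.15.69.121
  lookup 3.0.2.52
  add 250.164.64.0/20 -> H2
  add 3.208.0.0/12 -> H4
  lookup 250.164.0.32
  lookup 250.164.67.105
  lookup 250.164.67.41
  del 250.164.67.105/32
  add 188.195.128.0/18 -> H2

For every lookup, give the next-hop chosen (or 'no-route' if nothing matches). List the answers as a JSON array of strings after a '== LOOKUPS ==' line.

Trace:
  add 188.192.0.0/10 -> H0 at depth 10
  del 188.192.0.0/10 (clear depth 10)
  add 0.0.0.0/0 -> H2 at depth 0
  add 250.164.0.0/15 -> H0 at depth 15
  lookup 250.164.6.83: bits 111110101010010 walk d0:H2→d1:-→d2:-→d3:-→d4:-→d5:-→d6:-→d7:-→d8:-→d9:-→d10:-→d11:-→d12:-→d13:-→d14:-→d15:H0 -> H0
  add 224.0.0.0/3 -> H3 at depth 3
  del 250.164.0.0/15 (clear depth 15)
  add 250.164.0.0/16 -> H3 at depth 16
  del 224.0.0.0/3 (clear depth 3)
  add 188.195.133.119/32 -> H4 at depth 32
  lookup 188.195.133.119: bits 10111100110000111000010101110111 walk d0:H2→d1:-→d2:-→d3:-→d4:-→d5:-→d6:-→d7:-→d8:-→d9:-→d10:-→d11:-→d12:-→d13:-→d14:-→d15:-→d16:-→d17:-→d18:-→d19:-→d20:-→d21:-→d22:-→d23:-→d24:-→d25:-→d26:-→d27:-→d28:-→d29:-→d30:-→d31:-→d32:H4 -> H4
  lookup 250.164.4.244: bits 1111101010100100 walk d0:H2→d1:-→d2:-→d3:-→d4:-→d5:-→d6:-→d7:-→d8:-→d9:-→d10:-→d11:-→d12:-→d13:-→d14:-→d15:-→d16:H3 -> H3
  lookup 110.233.121.15: bits ε walk d0:H2 -> H2
  add 3.210.70.0/24 -> H3 at depth 24
  lookup 3.210.70.33: bits 000000111101001001000110 walk d0:H2→d1:-→d2:-→d3:-→d4:-→d5:-→d6:-→d7:-→d8:-→d9:-→d10:-→d11:-→d12:-→d13:-→d14:-→d15:-→d16:-→d17:-→d18:-→d19:-→d20:-→d21:-→d22:-→d23:-→d24:H3 -> H3
  add 250.164.67.105/32 -> H1 at depth 32
  add 3.0.0.0/8 -> H0 at depth 8
  lookup 19.26.141.192: bits 000 walk d0:H2→d1:-→d2:-→d3:- -> H2
  del 3.210.70.0/24 (clear depth 24)
  add 188.0.0.0/8 -> H1 at depth 8
  add 3.210.0.0/15 -> H3 at depth 15
  add 3.210.0.0/15 -> H4 at depth 15
  lookup 64.15.69.121: bits 0 walk d0:H2→d1:- -> H2
  lookup 3.0.2.52: bits 00000011 walk d0:H2→d1:-→d2:-→d3:-→d4:-→d5:-→d6:-→d7:-→d8:H0 -> H0
  add 250.164.64.0/20 -> H2 at depth 20
  add 3.208.0.0/12 -> H4 at depth 12
  lookup 250.164.0.32: bits 11111010101001000 walk d0:H2→d1:-→d2:-→d3:-→d4:-→d5:-→d6:-→d7:-→d8:-→d9:-→d10:-→d11:-→d12:-→d13:-→d14:-→d15:-→d16:H3→d17:- -> H3
  lookup 250.164.67.105: bits 11111010101001000100001101101001 walk d0:H2→d1:-→d2:-→d3:-→d4:-→d5:-→d6:-→d7:-→d8:-→d9:-→d10:-→d11:-→d12:-→d13:-→d14:-→d15:-→d16:H3→d17:-→d18:-→d19:-→d20:H2→d21:-→d22:-→d23:-→d24:-→d25:-→d26:-→d27:-→d28:-→d29:-→d30:-→d31:-→d32:H1 -> H1
  lookup 250.164.67.41: bits 1111101010100100010000110 walk d0:H2→d1:-→d2:-→d3:-→d4:-→d5:-→d6:-→d7:-→d8:-→d9:-→d10:-→d11:-→d12:-→d13:-→d14:-→d15:-→d16:H3→d17:-→d18:-→d19:-→d20:H2→d21:-→d22:-→d23:-→d24:-→d25:- -> H2
  del 250.164.67.105/32 (clear depth 32)
  add 188.195.128.0/18 -> H2 at depth 18

== LOOKUPS ==
["H0","H4","H3","H2","H3","H2","H2","H0","H3","H1","H2"]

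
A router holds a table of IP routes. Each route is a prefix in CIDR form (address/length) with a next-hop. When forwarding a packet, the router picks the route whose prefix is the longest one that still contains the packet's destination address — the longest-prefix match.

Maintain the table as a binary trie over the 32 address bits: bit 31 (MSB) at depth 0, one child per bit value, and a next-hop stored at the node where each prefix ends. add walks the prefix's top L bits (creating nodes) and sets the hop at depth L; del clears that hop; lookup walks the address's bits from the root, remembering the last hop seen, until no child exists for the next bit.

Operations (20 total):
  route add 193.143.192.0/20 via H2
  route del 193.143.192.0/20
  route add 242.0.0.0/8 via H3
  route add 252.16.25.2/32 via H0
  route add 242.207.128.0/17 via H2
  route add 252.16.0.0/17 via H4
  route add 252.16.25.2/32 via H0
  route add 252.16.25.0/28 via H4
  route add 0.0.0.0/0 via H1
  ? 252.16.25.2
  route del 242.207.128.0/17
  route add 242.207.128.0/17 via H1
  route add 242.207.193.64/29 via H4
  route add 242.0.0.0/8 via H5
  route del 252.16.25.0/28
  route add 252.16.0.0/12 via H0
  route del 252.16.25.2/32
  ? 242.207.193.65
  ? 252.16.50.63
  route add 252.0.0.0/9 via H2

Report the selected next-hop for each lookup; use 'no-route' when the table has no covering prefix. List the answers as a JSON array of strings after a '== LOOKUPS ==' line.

Trace:
  + 193.143.192.0/20 (H2) depth=20
  - 193.143.192.0/20 clear@20
  + 242.0.0.0/8 (H3) depth=8
  + 252.16.25.2/32 (H0) depth=32
  + 242.207.128.0/17 (H2) depth=17
  + 252.16.0.0/17 (H4) depth=17
  + 252.16.25.2/32 (H0) depth=32
  + 252.16.25.0/28 (H4) depth=28
  + 0.0.0.0/0 (H1) depth=0
  ? 252.16.25.2  path d0:H1→d1:-→d2:-→d3:-→d4:-→d5:-→d6:-→d7:-→d8:-→d9:-→d10:-→d11:-→d12:-→d13:-→d14:-→d15:-→d16:-→d17:H4→d18:-→d19:-→d20:-→d21:-→d22:-→d23:-→d24:-→d25:-→d26:-→d27:-→d28:H4→d29:-→d30:-→d31:-→d32:H0  best=H0
  - 242.207.128.0/17 clear@17
  + 242.207.128.0/17 (H1) depth=17
  + 242.207.193.64/29 (H4) depth=29
  + 242.0.0.0/8 (H5) depth=8
  - 252.16.25.0/28 clear@28
  + 252.16.0.0/12 (H0) depth=12
  - 252.16.25.2/32 clear@32
  ? 242.207.193.65  path d0:H1→d1:-→d2:-→d3:-→d4:-→d5:-→d6:-→d7:-→d8:H5→d9:-→d10:-→d11:-→d12:-→d13:-→d14:-→d15:-→d16:-→d17:H1→d18:-→d19:-→d20:-→d21:-→d22:-→d23:-→d24:-→d25:-→d26:-→d27:-→d28:-→d29:H4  best=H4
  ? 252.16.50.63  path d0:H1→d1:-→d2:-→d3:-→d4:-→d5:-→d6:-→d7:-→d8:-→d9:-→d10:-→d11:-→d12:H0→d13:-→d14:-→d15:-→d16:-→d17:H4→d18:-  best=H4
  + 252.0.0.0/9 (H2) depth=9

== LOOKUPS ==
["H0","H4","H4"]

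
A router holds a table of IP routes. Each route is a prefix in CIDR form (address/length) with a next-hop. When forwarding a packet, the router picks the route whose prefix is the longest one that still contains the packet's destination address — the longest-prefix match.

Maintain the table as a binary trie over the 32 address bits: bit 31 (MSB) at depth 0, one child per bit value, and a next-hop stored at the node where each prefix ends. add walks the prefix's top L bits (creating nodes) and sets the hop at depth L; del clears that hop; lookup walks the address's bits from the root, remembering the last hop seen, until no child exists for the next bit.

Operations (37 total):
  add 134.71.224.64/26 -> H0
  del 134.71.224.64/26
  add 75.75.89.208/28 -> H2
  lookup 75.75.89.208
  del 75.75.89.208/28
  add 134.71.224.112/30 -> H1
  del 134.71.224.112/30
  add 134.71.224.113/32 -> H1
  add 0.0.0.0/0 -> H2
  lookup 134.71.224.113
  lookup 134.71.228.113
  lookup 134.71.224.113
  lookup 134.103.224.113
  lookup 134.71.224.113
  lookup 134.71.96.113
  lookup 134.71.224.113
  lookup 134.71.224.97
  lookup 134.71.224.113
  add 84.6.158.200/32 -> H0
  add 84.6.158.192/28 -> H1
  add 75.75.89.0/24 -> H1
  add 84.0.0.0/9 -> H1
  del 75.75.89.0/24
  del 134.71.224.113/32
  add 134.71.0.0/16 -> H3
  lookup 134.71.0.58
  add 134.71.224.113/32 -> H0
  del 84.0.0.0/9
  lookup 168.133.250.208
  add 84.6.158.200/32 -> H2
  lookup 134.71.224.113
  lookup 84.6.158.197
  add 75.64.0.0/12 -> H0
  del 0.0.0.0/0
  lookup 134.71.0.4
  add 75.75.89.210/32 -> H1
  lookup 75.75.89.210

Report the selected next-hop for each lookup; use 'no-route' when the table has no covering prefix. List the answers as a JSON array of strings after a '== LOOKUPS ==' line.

Apply in order:
  add 134.71.224.64/26 -> H0 at depth 26
  - 134.71.224.64/26 clear@26
  add 75.75.89.208/28 -> H2 at depth 28
  ? 75.75.89.208  path d0:-→d1:-→d2:-→d3:-→d4:-→d5:-→d6:-→d7:-→d8:-→d9:-→d10:-→d11:-→d12:-→d13:-→d14:-→d15:-→d16:-→d17:-→d18:-→d19:-→d20:-→d21:-→d22:-→d23:-→d24:-→d25:-→d26:-→d27:-→d28:H2  best=H2
  - 75.75.89.208/28 clear@28
  add 134.71.224.112/30 -> H1 at depth 30
  - 134.71.224.112/30 clear@30
  add 134.71.224.113/32 -> H1 at depth 32
  add 0.0.0.0/0 -> H2 at depth 0
  ? 134.71.224.113  path d0:H2→d1:-→d2:-→d3:-→d4:-→d5:-→d6:-→d7:-→d8:-→d9:-→d10:-→d11:-→d12:-→d13:-→d14:-→d15:-→d16:-→d17:-→d18:-→d19:-→d20:-→d21:-→d22:-→d23:-→d24:-→d25:-→d26:-→d27:-→d28:-→d29:-→d30:-→d31:-→d32:H1  best=H1
  ? 134.71.228.113  path d0:H2→d1:-→d2:-→d3:-→d4:-→d5:-→d6:-→d7:-→d8:-→d9:-→d10:-→d11:-→d12:-→d13:-→d14:-→d15:-→d16:-→d17:-→d18:-→d19:-→d20:-→d21:-  best=H2
  ? 134.71.224.113  path d0:H2→d1:-→d2:-→d3:-→d4:-→d5:-→d6:-→d7:-→d8:-→d9:-→d10:-→d11:-→d12:-→d13:-→d14:-→d15:-→d16:-→d17:-→d18:-→d19:-→d20:-→d21:-→d22:-→d23:-→d24:-→d25:-→d26:-→d27:-→d28:-→d29:-→d30:-→d31:-→d32:H1  best=H1
  ? 134.103.224.113  path d0:H2→d1:-→d2:-→d3:-→d4:-→d5:-→d6:-→d7:-→d8:-→d9:-→d10:-  best=H2
  ? 134.71.224.113  path d0:H2→d1:-→d2:-→d3:-→d4:-→d5:-→d6:-→d7:-→d8:-→d9:-→d10:-→d11:-→d12:-→d13:-→d14:-→d15:-→d16:-→d17:-→d18:-→d19:-→d20:-→d21:-→d22:-→d23:-→d24:-→d25:-→d26:-→d27:-→d28:-→d29:-→d30:-→d31:-→d32:H1  best=H1
  ? 134.71.96.113  path d0:H2→d1:-→d2:-→d3:-→d4:-→d5:-→d6:-→d7:-→d8:-→d9:-→d10:-→d11:-→d12:-→d13:-→d14:-→d15:-→d16:-  best=H2
  ? 134.71.224.113  path d0:H2→d1:-→d2:-→d3:-→d4:-→d5:-→d6:-→d7:-→d8:-→d9:-→d10:-→d11:-→d12:-→d13:-→d14:-→d15:-→d16:-→d17:-→d18:-→d19:-→d20:-→d21:-→d22:-→d23:-→d24:-→d25:-→d26:-→d27:-→d28:-→d29:-→d30:-→d31:-→d32:H1  best=H1
  ? 134.71.224.97  path d0:H2→d1:-→d2:-→d3:-→d4:-→d5:-→d6:-→d7:-→d8:-→d9:-→d10:-→d11:-→d12:-→d13:-→d14:-→d15:-→d16:-→d17:-→d18:-→d19:-→d20:-→d21:-→d22:-→d23:-→d24:-→d25:-→d26:-→d27:-  best=H2
  ? 134.71.224.113  path d0:H2→d1:-→d2:-→d3:-→d4:-→d5:-→d6:-→d7:-→d8:-→d9:-→d10:-→d11:-→d12:-→d13:-→d14:-→d15:-→d16:-→d17:-→d18:-→d19:-→d20:-→d21:-→d22:-→d23:-→d24:-→d25:-→d26:-→d27:-→d28:-→d29:-→d30:-→d31:-→d32:H1  best=H1
  add 84.6.158.200/32 -> H0 at depth 32
  add 84.6.158.192/28 -> H1 at depth 28
  add 75.75.89.0/24 -> H1 at depth 24
  add 84.0.0.0/9 -> H1 at depth 9
  - 75.75.89.0/24 clear@24
  - 134.71.224.113/32 clear@32
  add 134.71.0.0/16 -> H3 at depth 16
  ? 134.71.0.58  path d0:H2→d1:-→d2:-→d3:-→d4:-→d5:-→d6:-→d7:-→d8:-→d9:-→d10:-→d11:-→d12:-→d13:-→d14:-→d15:-→d16:H3  best=H3
  add 134.71.224.113/32 -> H0 at depth 32
  - 84.0.0.0/9 clear@9
  ? 168.133.250.208  path d0:H2→d1:-→d2:-  best=H2
  add 84.6.158.200/32 -> H2 at depth 32
  ? 134.71.224.113  path d0:H2→d1:-→d2:-→d3:-→d4:-→d5:-→d6:-→d7:-→d8:-→d9:-→d10:-→d11:-→d12:-→d13:-→d14:-→d15:-→d16:H3→d17:-→d18:-→d19:-→d20:-→d21:-→d22:-→d23:-→d24:-→d25:-→d26:-→d27:-→d28:-→d29:-→d30:-→d31:-→d32:H0  best=H0
  ? 84.6.158.197  path d0:H2→d1:-→d2:-→d3:-→d4:-→d5:-→d6:-→d7:-→d8:-→d9:-→d10:-→d11:-→d12:-→d13:-→d14:-→d15:-→d16:-→d17:-→d18:-→d19:-→d20:-→d21:-→d22:-→d23:-→d24:-→d25:-→d26:-→d27:-→d28:H1  best=H1
  add 75.64.0.0/12 -> H0 at depth 12
  - 0.0.0.0/0 clear@0
  ? 134.71.0.4  path d0:-→d1:-→d2:-→d3:-→d4:-→d5:-→d6:-→d7:-→d8:-→d9:-→d10:-→d11:-→d12:-→d13:-→d14:-→d15:-→d16:H3  best=H3
  add 75.75.89.210/32 -> H1 at depth 32
  ? 75.75.89.210  path d0:-→d1:-→d2:-→d3:-→d4:-→d5:-→d6:-→d7:-→d8:-→d9:-→d10:-→d11:-→d12:H0→d13:-→d14:-→d15:-→d16:-→d17:-→d18:-→d19:-→d20:-→d21:-→d22:-→d23:-→d24:-→d25:-→d26:-→d27:-→d28:-→d29:-→d30:-→d31:-→d32:H1  best=H1

== LOOKUPS ==
["H2","H1","H2","H1","H2","H1","H2","H1","H2","H1","H3","H2","H0","H1","H3","H1"]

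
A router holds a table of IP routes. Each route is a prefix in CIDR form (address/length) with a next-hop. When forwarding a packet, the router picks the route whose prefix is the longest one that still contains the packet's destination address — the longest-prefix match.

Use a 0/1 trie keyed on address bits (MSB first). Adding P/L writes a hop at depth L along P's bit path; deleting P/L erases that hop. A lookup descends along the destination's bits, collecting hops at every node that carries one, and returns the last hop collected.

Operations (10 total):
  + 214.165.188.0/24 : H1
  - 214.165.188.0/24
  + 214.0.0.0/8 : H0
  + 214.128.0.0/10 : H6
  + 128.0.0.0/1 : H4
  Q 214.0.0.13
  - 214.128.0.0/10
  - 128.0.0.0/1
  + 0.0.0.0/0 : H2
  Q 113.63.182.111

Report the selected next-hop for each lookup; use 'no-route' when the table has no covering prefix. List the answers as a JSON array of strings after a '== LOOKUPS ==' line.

Trace:
  add 214.165.188.0/24 -> H1 at depth 24
  - 214.165.188.0/24 clear@24
  add 214.0.0.0/8 -> H0 at depth 8
  add 214.128.0.0/10 -> H6 at depth 10
  add 128.0.0.0/1 -> H4 at depth 1
  ? 214.0.0.13  path d0:-→d1:H4→d2:-→d3:-→d4:-→d5:-→d6:-→d7:-→d8:H0  best=H0
  - 214.128.0.0/10 clear@10
  - 128.0.0.0/1 clear@1
  add 0.0.0.0/0 -> H2 at depth 0
  ? 113.63.182.111  path d0:H2  best=H2

== LOOKUPS ==
["H0","H2"]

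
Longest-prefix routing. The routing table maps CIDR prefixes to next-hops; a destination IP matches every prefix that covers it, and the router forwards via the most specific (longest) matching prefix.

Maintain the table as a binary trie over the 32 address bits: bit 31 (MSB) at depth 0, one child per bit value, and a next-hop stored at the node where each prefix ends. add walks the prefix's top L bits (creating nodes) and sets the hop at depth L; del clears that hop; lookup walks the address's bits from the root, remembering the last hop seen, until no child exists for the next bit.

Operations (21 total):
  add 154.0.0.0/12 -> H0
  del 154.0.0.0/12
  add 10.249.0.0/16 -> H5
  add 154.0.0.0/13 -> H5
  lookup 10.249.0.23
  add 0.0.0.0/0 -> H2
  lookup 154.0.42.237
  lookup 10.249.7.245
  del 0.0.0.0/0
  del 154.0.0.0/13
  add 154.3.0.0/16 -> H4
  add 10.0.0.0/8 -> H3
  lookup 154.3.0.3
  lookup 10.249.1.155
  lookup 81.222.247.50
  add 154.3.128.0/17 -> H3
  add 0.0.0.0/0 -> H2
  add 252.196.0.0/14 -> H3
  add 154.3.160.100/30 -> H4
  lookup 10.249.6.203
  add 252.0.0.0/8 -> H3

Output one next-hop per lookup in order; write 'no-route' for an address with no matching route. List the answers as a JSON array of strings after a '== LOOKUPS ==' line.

Trace:
  add 154.0.0.0/12 -> H0 at depth 12
  del 154.0.0.0/12 (clear depth 12)
  add 10.249.0.0/16 -> H5 at depth 16
  add 154.0.0.0/13 -> H5 at depth 13
  ? 10.249.0.23  path d0:-→d1:-→d2:-→d3:-→d4:-→d5:-→d6:-→d7:-→d8:-→d9:-→d10:-→d11:-→d12:-→d13:-→d14:-→d15:-→d16:H5  best=H5
  add 0.0.0.0/0 -> H2 at depth 0
  ? 154.0.42.237  path d0:H2→d1:-→d2:-→d3:-→d4:-→d5:-→d6:-→d7:-→d8:-→d9:-→d10:-→d11:-→d12:-→d13:H5  best=H5
  ? 10.249.7.245  path d0:H2→d1:-→d2:-→d3:-→d4:-→d5:-→d6:-→d7:-→d8:-→d9:-→d10:-→d11:-→d12:-→d13:-→d14:-→d15:-→d16:H5  best=H5
  del 0.0.0.0/0 (clear depth 0)
  del 154.0.0.0/13 (clear depth 13)
  add 154.3.0.0/16 -> H4 at depth 16
  add 10.0.0.0/8 -> H3 at depth 8
  ? 154.3.0.3  path d0:-→d1:-→d2:-→d3:-→d4:-→d5:-→d6:-→d7:-→d8:-→d9:-→d10:-→d11:-→d12:-→d13:-→d14:-→d15:-→d16:H4  best=H4
  ? 10.249.1.155  path d0:-→d1:-→d2:-→d3:-→d4:-→d5:-→d6:-→d7:-→d8:H3→d9:-→d10:-→d11:-→d12:-→d13:-→d14:-→d15:-→d16:H5  best=H5
  ? 81.222.247.50  path d0:-→d1:-  best=no-route
  add 154.3.128.0/17 -> H3 at depth 17
  add 0.0.0.0/0 -> H2 at depth 0
  add 252.196.0.0/14 -> H3 at depth 14
  add 154.3.160.100/30 -> H4 at depth 30
  ? 10.249.6.203  path d0:H2→d1:-→d2:-→d3:-→d4:-→d5:-→d6:-→d7:-→d8:H3→d9:-→d10:-→d11:-→d12:-→d13:-→d14:-→d15:-→d16:H5  best=H5
  add 252.0.0.0/8 -> H3 at depth 8

== LOOKUPS ==
["H5","H5","H5","H4","H5","no-route","H5"]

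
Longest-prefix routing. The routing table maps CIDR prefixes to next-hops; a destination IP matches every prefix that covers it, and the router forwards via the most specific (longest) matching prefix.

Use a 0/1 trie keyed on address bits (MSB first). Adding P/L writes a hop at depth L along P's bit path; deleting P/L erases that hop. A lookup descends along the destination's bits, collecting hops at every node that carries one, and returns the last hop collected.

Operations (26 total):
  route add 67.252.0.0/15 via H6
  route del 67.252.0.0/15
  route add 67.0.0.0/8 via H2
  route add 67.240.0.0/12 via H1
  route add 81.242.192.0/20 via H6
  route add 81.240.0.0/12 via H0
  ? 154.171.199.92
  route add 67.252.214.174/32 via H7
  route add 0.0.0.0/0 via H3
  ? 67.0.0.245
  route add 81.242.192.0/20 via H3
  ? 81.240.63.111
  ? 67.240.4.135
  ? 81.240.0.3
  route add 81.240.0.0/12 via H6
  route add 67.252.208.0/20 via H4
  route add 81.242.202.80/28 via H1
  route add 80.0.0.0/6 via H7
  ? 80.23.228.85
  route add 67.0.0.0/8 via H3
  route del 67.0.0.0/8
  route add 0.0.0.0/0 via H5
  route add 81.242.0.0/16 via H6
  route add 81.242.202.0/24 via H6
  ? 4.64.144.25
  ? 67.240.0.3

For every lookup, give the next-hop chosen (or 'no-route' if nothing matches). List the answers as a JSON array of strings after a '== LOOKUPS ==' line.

Apply in order:
  add 67.252.0.0/15 -> H6 at depth 15
  del 67.252.0.0/15 (clear depth 15)
  add 67.0.0.0/8 -> H2 at depth 8
  add 67.240.0.0/12 -> H1 at depth 12
  add 81.242.192.0/20 -> H6 at depth 20
  add 81.240.0.0/12 -> H0 at depth 12
  ? 154.171.199.92  path d0:-  best=no-route
  add 67.252.214.174/32 -> H7 at depth 32
  add 0.0.0.0/0 -> H3 at depth 0
  ? 67.0.0.245  path d0:H3→d1:-→d2:-→d3:-→d4:-→d5:-→d6:-→d7:-→d8:H2  best=H2
  add 81.242.192.0/20 -> H3 at depth 20
  ? 81.240.63.111  path d0:H3→d1:-→d2:-→d3:-→d4:-→d5:-→d6:-→d7:-→d8:-→d9:-→d10:-→d11:-→d12:H0→d13:-→d14:-  best=H0
  ? 67.240.4.135  path d0:H3→d1:-→d2:-→d3:-→d4:-→d5:-→d6:-→d7:-→d8:H2→d9:-→d10:-→d11:-→d12:H1  best=H1
  ? 81.240.0.3  path d0:H3→d1:-→d2:-→d3:-→d4:-→d5:-→d6:-→d7:-→d8:-→d9:-→d10:-→d11:-→d12:H0→d13:-→d14:-  best=H0
  add 81.240.0.0/12 -> H6 at depth 12
  add 67.252.208.0/20 -> H4 at depth 20
  add 81.242.202.80/28 -> H1 at depth 28
  add 80.0.0.0/6 -> H7 at depth 6
  ? 80.23.228.85  path d0:H3→d1:-→d2:-→d3:-→d4:-→d5:-→d6:H7→d7:-  best=H7
  add 67.0.0.0/8 -> H3 at depth 8
  del 67.0.0.0/8 (clear depth 8)
  add 0.0.0.0/0 -> H5 at depth 0
  add 81.242.0.0/16 -> H6 at depth 16
  add 81.242.202.0/24 -> H6 at depth 24
  ? 4.64.144.25  path d0:H5→d1:-  best=H5
  ? 67.240.0.3  path d0:H5→d1:-→d2:-→d3:-→d4:-→d5:-→d6:-→d7:-→d8:-→d9:-→d10:-→d11:-→d12:H1  best=H1

== LOOKUPS ==
["no-route","H2","H0","H1","H0","H7","H5","H1"]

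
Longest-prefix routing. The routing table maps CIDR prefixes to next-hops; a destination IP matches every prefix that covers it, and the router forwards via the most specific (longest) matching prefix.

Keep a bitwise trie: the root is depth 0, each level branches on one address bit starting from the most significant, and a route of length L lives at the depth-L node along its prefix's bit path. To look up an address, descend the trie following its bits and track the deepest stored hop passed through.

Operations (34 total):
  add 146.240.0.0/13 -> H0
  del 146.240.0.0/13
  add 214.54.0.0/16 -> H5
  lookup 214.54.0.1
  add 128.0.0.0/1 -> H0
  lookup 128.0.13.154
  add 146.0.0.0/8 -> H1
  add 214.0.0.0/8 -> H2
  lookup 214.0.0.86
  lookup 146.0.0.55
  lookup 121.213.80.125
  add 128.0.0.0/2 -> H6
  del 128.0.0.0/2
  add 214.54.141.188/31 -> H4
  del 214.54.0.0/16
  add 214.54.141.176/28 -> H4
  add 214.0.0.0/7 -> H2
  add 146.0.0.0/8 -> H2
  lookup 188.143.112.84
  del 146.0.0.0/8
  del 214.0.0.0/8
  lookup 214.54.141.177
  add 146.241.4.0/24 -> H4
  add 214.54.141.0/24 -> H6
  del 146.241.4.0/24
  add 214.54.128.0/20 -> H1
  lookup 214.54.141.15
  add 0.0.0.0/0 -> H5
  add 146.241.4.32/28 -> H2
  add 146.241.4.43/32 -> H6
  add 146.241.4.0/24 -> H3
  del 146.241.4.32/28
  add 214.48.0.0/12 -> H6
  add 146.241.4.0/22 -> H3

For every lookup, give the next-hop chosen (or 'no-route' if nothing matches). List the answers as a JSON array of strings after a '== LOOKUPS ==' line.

Apply in order:
  + 146.240.0.0/13 (H0) depth=13
  - 146.240.0.0/13 clear@13
  + 214.54.0.0/16 (H5) depth=16
  Q 214.54.0.1: descend 1101011000110110 ; hops seen [H5] ; pick H5
  + 128.0.0.0/1 (H0) depth=1
  Q 128.0.13.154: descend 100 ; hops seen [H0] ; pick H0
  + 146.0.0.0/8 (H1) depth=8
  + 214.0.0.0/8 (H2) depth=8
  Q 214.0.0.86: descend 1101011000 ; hops seen [H0,H2] ; pick H2
  Q 146.0.0.55: descend 10010010 ; hops seen [H0,H1] ; pick H1
  Q 121.213.80.125: descend ε ; hops seen [∅] ; pick no-route
  + 128.0.0.0/2 (H6) depth=2
  - 128.0.0.0/2 clear@2
  + 214.54.141.188/31 (H4) depth=31
  - 214.54.0.0/16 clear@16
  + 214.54.141.176/28 (H4) depth=28
  + 214.0.0.0/7 (H2) depth=7
  + 146.0.0.0/8 (H2) depth=8
  Q 188.143.112.84: descend 10 ; hops seen [H0] ; pick H0
  - 146.0.0.0/8 clear@8
  - 214.0.0.0/8 clear@8
  Q 214.54.141.177: descend 1101011000110110100011011011 ; hops seen [H0,H2,H4] ; pick H4
  + 146.241.4.0/24 (H4) depth=24
  + 214.54.141.0/24 (H6) depth=24
  - 146.241.4.0/24 clear@24
  + 214.54.128.0/20 (H1) depth=20
  Q 214.54.141.15: descend 110101100011011010001101 ; hops seen [H0,H2,H1,H6] ; pick H6
  + 0.0.0.0/0 (H5) depth=0
  + 146.241.4.32/28 (H2) depth=28
  + 146.241.4.43/32 (H6) depth=32
  + 146.241.4.0/24 (H3) depth=24
  - 146.241.4.32/28 clear@28
  + 214.48.0.0/12 (H6) depth=12
  + 146.241.4.0/22 (H3) depth=22

== LOOKUPS ==
["H5","H0","H2","H1","no-route","H0","H4","H6"]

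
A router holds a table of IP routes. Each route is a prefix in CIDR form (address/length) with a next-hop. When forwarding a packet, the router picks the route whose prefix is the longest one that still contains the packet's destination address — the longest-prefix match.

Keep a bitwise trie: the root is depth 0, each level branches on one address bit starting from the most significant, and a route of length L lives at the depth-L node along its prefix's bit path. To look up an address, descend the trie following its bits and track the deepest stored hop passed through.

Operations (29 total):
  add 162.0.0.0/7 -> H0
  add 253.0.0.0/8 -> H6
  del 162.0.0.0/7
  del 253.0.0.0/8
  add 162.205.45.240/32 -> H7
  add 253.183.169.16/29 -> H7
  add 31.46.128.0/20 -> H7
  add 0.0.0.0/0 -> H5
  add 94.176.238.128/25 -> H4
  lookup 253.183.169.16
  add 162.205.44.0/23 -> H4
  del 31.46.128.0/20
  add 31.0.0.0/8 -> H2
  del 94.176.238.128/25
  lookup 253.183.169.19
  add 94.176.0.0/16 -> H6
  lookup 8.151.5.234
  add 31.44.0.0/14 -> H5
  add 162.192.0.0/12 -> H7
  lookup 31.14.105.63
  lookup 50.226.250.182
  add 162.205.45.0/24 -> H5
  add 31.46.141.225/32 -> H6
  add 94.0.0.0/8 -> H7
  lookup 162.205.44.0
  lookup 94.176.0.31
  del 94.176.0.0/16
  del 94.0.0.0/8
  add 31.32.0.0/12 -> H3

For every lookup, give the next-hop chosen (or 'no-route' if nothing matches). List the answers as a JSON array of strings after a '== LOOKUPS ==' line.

Apply in order:
  + 162.0.0.0/7 (H0) depth=7
  + 253.0.0.0/8 (H6) depth=8
  - 162.0.0.0/7 clear@7
  - 253.0.0.0/8 clear@8
  + 162.205.45.240/32 (H7) depth=32
  + 253.183.169.16/29 (H7) depth=29
  + 31.46.128.0/20 (H7) depth=20
  + 0.0.0.0/0 (H5) depth=0
  + 94.176.238.128/25 (H4) depth=25
  lookup 253.183.169.16: bits 11111101101101111010100100010 walk d0:H5→d1:-→d2:-→d3:-→d4:-→d5:-→d6:-→d7:-→d8:-→d9:-→d10:-→d11:-→d12:-→d13:-→d14:-→d15:-→d16:-→d17:-→d18:-→d19:-→d20:-→d21:-→d22:-→d23:-→d24:-→d25:-→d26:-→d27:-→d28:-→d29:H7 -> H7
  + 162.205.44.0/23 (H4) depth=23
  - 31.46.128.0/20 clear@20
  + 31.0.0.0/8 (H2) depth=8
  - 94.176.238.128/25 clear@25
  lookup 253.183.169.19: bits 11111101101101111010100100010 walk d0:H5→d1:-→d2:-→d3:-→d4:-→d5:-→d6:-→d7:-→d8:-→d9:-→d10:-→d11:-→d12:-→d13:-→d14:-→d15:-→d16:-→d17:-→d18:-→d19:-→d20:-→d21:-→d22:-→d23:-→d24:-→d25:-→d26:-→d27:-→d28:-→d29:H7 -> H7
  + 94.176.0.0/16 (H6) depth=16
  lookup 8.151.5.234: bits 000 walk d0:H5→d1:-→d2:-→d3:- -> H5
  + 31.44.0.0/14 (H5) depth=14
  + 162.192.0.0/12 (H7) depth=12
  lookup 31.14.105.63: bits 0001111100 walk d0:H5→d1:-→d2:-→d3:-→d4:-→d5:-→d6:-→d7:-→d8:H2→d9:-→d10:- -> H2
  lookup 50.226.250.182: bits 00 walk d0:H5→d1:-→d2:- -> H5
  + 162.205.45.0/24 (H5) depth=24
  + 31.46.141.225/32 (H6) depth=32
  + 94.0.0.0/8 (H7) depth=8
  lookup 162.205.44.0: bits 10100010110011010010110 walk d0:H5→d1:-→d2:-→d3:-→d4:-→d5:-→d6:-→d7:-→d8:-→d9:-→d10:-→d11:-→d12:H7→d13:-→d14:-→d15:-→d16:-→d17:-→d18:-→d19:-→d20:-→d21:-→d22:-→d23:H4 -> H4
  lookup 94.176.0.31: bits 0101111010110000 walk d0:H5→d1:-→d2:-→d3:-→d4:-→d5:-→d6:-→d7:-→d8:H7→d9:-→d10:-→d11:-→d12:-→d13:-→d14:-→d15:-→d16:H6 -> H6
  - 94.176.0.0/16 clear@16
  - 94.0.0.0/8 clear@8
  + 31.32.0.0/12 (H3) depth=12

== LOOKUPS ==
["H7","H7","H5","H2","H5","H4","H6"]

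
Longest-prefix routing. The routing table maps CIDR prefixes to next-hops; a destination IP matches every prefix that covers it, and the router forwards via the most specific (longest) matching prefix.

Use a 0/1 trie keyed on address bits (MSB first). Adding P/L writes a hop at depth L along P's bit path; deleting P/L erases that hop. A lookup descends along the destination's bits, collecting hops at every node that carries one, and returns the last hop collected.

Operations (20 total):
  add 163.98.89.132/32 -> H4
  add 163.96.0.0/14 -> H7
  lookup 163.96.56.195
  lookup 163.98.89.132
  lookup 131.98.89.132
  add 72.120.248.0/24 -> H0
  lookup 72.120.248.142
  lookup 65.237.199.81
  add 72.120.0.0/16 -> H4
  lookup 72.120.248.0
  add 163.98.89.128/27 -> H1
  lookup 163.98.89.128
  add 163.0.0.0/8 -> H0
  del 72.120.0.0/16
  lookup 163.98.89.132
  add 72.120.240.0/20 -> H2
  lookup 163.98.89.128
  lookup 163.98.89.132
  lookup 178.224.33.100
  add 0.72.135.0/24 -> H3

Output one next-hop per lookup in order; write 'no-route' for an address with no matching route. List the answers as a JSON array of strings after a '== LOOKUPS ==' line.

Apply in order:
  + 163.98.89.132/32 (H4) depth=32
  + 163.96.0.0/14 (H7) depth=14
  Q 163.96.56.195: descend 10100011011000 ; hops seen [H7] ; pick H7
  Q 163.98.89.132: descend 10100011011000100101100110000100 ; hops seen [H7,H4] ; pick H4
  Q 131.98.89.132: descend 10 ; hops seen [∅] ; pick no-route
  + 72.120.248.0/24 (H0) depth=24
  Q 72.120.248.142: descend 010010000111100011111000 ; hops seen [H0] ; pick H0
  Q 65.237.199.81: descend 0100 ; hops seen [∅] ; pick no-route
  + 72.120.0.0/16 (H4) depth=16
  Q 72.120.248.0: descend 010010000111100011111000 ; hops seen [H4,H0] ; pick H0
  + 163.98.89.128/27 (H1) depth=27
  Q 163.98.89.128: descend 10100011011000100101100110000 ; hops seen [H7,H1] ; pick H1
  + 163.0.0.0/8 (H0) depth=8
  - 72.120.0.0/16 clear@16
  Q 163.98.89.132: descend 10100011011000100101100110000100 ; hops seen [H0,H7,H1,H4] ; pick H4
  + 72.120.240.0/20 (H2) depth=20
  Q 163.98.89.128: descend 10100011011000100101100110000 ; hops seen [H0,H7,H1] ; pick H1
  Q 163.98.89.132: descend 10100011011000100101100110000100 ; hops seen [H0,H7,H1,H4] ; pick H4
  Q 178.224.33.100: descend 101 ; hops seen [∅] ; pick no-route
  + 0.72.135.0/24 (H3) depth=24

== LOOKUPS ==
["H7","H4","no-route","H0","no-route","H0","H1","H4","H1","H4","no-route"]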